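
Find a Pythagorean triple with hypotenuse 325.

We need a² + b² = 325² = 105625.
Trying: 323² + 36² = 104329 + 1296 = 105625 ✓

(323, 36, 325)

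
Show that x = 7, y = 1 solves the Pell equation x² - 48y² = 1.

Compute x² = 7² = 49
Compute 48y² = 48·1² = 48·1 = 48
x² - 48y² = 49 - 48 = 1
Since this equals 1, (7, 1) is a solution.

Yes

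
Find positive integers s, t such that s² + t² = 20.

Search for s with 20 - s² a perfect square.
s = 2: 20 - 2² = 20 - 4 = 16 = 4² ✓
So s = 2, t = 4.

s = 2, t = 4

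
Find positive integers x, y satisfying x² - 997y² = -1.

We need x² = 997y² - 1. Try successive y:
y = 1: x² = 997·1² - 1 = 996, not a perfect square
y = 2: x² = 997·2² - 1 = 3987, not a perfect square
y = 3: x² = 997·3² - 1 = 8972, not a perfect square
...
y = 2689: x² = 997·2689² - 1 = 7209028836 = 84906² ✓
Check: 84906² - 997·2689² = 7209028836 - 7209028837 = -1 ✓

x = 84906, y = 2689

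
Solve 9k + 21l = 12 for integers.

Step 1: Check solvability.
gcd(9, 21) = 3
Since 3 divides 12, solutions exist.

Step 2: Apply extended Euclidean algorithm to find gcd.
We find integers such that 9*x0 + 21*y0 = 3

Step 3: Scale the particular solution.
Multiply by 12/3 = 4:
k = -8, l = 4

Step 4: Verify.
9*(-8) + 21*(4) = 12 = 12 ✓

k = -8, l = 4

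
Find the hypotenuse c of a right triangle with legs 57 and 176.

c² = a² + b² = 57² + 176² = 3249 + 30976 = 34225
c = sqrt(34225) = 185

185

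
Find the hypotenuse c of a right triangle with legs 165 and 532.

c² = a² + b² = 165² + 532² = 27225 + 283024 = 310249
c = 557

557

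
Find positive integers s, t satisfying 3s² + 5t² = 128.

Try small values of s and check whether (128 - 3s²)/5 is a perfect square.
s = 6: 3·6² = 108, so 5t² = 128 - 108 = 20, giving t² = 4, t = 2.
Check: 3·6² + 5·2² = 108 + 20 = 128 ✓

s = 6, t = 2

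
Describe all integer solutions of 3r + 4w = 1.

Step 1: Compute gcd(3, 4) = 1.
Since 1 divides 1, solutions exist.

Step 2: Find a particular solution using extended Euclidean algorithm.
We get r₀ = -1, w₀ = 1.
Check: 3*-1 + 4*1 = 1 = 1 ✓

Step 3: Write the general solution.
r = -1 + (4/1)t = -1 + 4t
w = 1 - (3/1)t = 1 - 3t
for any integer t.

r = -1 + 4t, w = 1 - 3t for integer t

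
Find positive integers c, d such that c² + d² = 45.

Search for c with 45 - c² a perfect square.
c = 3: 45 - 3² = 45 - 9 = 36 = 6² ✓
So c = 3, d = 6.

c = 3, d = 6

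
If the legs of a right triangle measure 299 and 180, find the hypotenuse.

c² = a² + b² = 299² + 180² = 89401 + 32400 = 121801
c = 349

349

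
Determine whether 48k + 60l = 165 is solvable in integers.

Step 1: Compute gcd(48, 60).
gcd(48, 60) = 12

Step 2: Check divisibility.
Does 12 divide 165? 165 = 12 x 13 + 9, so no.

By the theorem on linear Diophantine equations, 48k + 60l = 165 has integer solutions if and only if gcd(48, 60) divides 165. Since 12 does not divide 165, no solutions exist.

No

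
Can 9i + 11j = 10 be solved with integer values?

Step 1: Compute gcd(9, 11).
gcd(9, 11) = 1

Step 2: Check divisibility.
Does 1 divide 10? 10 = 1 x 10, so yes.

By the theorem on linear Diophantine equations, 9i + 11j = 10 has integer solutions if and only if gcd(9, 11) divides 10. Since 1 | 10, solutions exist.

Yes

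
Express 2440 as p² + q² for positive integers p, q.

We need to find integers p, q > 0 such that p² + q² = 2440.
Trying p = 18: q² = 2440 - 18² = 2440 - 324 = 2116
q = 46
Check: 18² + 46² = 324 + 2116 = 2440 ✓

2440 = 18² + 46²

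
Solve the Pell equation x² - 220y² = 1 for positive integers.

We seek the smallest positive integers (x, y) with x² - 220y² = 1, i.e., x² = 220y² + 1.
Try successive y values:
y = 1: x² = 220·1² + 1 = 221, not a perfect square
y = 2: x² = 220·2² + 1 = 881, not a perfect square
y = 3: x² = 220·3² + 1 = 1981, not a perfect square
... continuing the search (or via continued fractions) ...
y = 6: x² = 220·6² + 1 = 7921, x = 89 ✓

Verify: 89² - 220·6² = 7921 - 7920 = 1 ✓

x = 89, y = 6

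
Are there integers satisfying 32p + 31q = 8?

Step 1: Compute gcd(32, 31).
gcd(32, 31) = 1

Step 2: Check divisibility.
Does 1 divide 8? 8 = 1 x 8, so yes.

By the theorem on linear Diophantine equations, 32p + 31q = 8 has integer solutions if and only if gcd(32, 31) divides 8. Since 1 | 8, solutions exist.

Yes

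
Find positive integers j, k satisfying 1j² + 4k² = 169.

Try small values of j and check whether (169 - 1j²)/4 is a perfect square.
j = 5: 1·5² = 25, so 4k² = 169 - 25 = 144, giving k² = 36, k = 6.
Check: 1·5² + 4·6² = 25 + 144 = 169 ✓

j = 5, k = 6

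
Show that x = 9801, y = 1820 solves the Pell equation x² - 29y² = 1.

Compute x² = 9801² = 96059601
Compute 29y² = 29·1820² = 29·3312400 = 96059600
x² - 29y² = 96059601 - 96059600 = 1
Since this equals 1, (9801, 1820) is a solution.

Yes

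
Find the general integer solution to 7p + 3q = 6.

Step 1: Compute gcd(7, 3) = 1.
Since 1 divides 6, solutions exist.

Step 2: Find a particular solution using extended Euclidean algorithm.
We get p₀ = 6, q₀ = -12.
Check: 7*6 + 3*-12 = 6 = 6 ✓

Step 3: Write the general solution.
p = 6 + (3/1)t = 6 + 3t
q = -12 - (7/1)t = -12 - 7t
for any integer t.

p = 6 + 3t, q = -12 - 7t for integer t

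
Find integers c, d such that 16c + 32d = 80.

Step 1: Check solvability.
gcd(16, 32) = 16
Since 16 divides 80, solutions exist.

Step 2: Apply extended Euclidean algorithm to find gcd.
We find integers such that 16*x0 + 32*y0 = 16

Step 3: Scale the particular solution.
Multiply by 80/16 = 5:
c = 5, d = 0

Step 4: Verify.
16*(5) + 32*(0) = 80 = 80 ✓

c = 5, d = 0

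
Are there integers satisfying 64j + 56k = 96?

Step 1: Compute gcd(64, 56).
gcd(64, 56) = 8

Step 2: Check divisibility.
Does 8 divide 96? 96 = 8 x 12, so yes.

By the theorem on linear Diophantine equations, 64j + 56k = 96 has integer solutions if and only if gcd(64, 56) divides 96. Since 8 | 96, solutions exist.

Yes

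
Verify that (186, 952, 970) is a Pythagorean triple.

Compute a² + b²:
186² + 952² = 34596 + 906304 = 940900
Compute c²:
970² = 940900
Since 940900 = 940900, it is a Pythagorean triple.

Yes, it is a Pythagorean triple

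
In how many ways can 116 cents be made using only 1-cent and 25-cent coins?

We need non-negative integers (x, y) with 1x + 25y = 116.
For each x from 0 to 116, check if (116 - 1x) is a non-negative multiple of 25.
Solutions (x, y): (16,4), (41,3), (66,2), (91,1), ...
Count: 5

5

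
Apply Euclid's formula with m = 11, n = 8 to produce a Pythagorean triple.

a = m² - n² = 11² - 8² = 121 - 64 = 57
b = 2mn = 2·11·8 = 176
c = m² + n² = 121 + 64 = 185
Verify: 57² + 176² = 3249 + 30976 = 34225 = 185² ✓

(57, 176, 185)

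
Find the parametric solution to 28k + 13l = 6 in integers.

Step 1: Compute gcd(28, 13) = 1.
Since 1 divides 6, solutions exist.

Step 2: Find a particular solution using extended Euclidean algorithm.
We get k₀ = -36, l₀ = 78.
Check: 28*-36 + 13*78 = 6 = 6 ✓

Step 3: Write the general solution.
k = -36 + (13/1)t = -36 + 13t
l = 78 - (28/1)t = 78 - 28t
for any integer t.

k = -36 + 13t, l = 78 - 28t for integer t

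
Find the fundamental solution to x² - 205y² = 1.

We seek the smallest positive integers (x, y) with x² - 205y² = 1, i.e., x² = 205y² + 1.
Try successive y values:
y = 1: x² = 205·1² + 1 = 206, not a perfect square
y = 2: x² = 205·2² + 1 = 821, not a perfect square
y = 3: x² = 205·3² + 1 = 1846, not a perfect square
... continuing the search (or via continued fractions) ...
y = 2772: x² = 205·2772² + 1 = 1575216721, x = 39689 ✓

Verify: 39689² - 205·2772² = 1575216721 - 1575216720 = 1 ✓

x = 39689, y = 2772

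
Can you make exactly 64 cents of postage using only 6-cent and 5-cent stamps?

We need non-negative x, y with 6x + 5y = 64.
gcd(6, 5) = 1 divides 64, so integer solutions exist.
Search for a non-negative one: x = 4 gives 5y = 64 - 24 = 40, so y = 8.
Check: 6·4 + 5·8 = 64 ✓

Yes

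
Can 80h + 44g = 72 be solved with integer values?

Step 1: Compute gcd(80, 44).
gcd(80, 44) = 4

Step 2: Check divisibility.
Does 4 divide 72? 72 = 4 x 18, so yes.

By the theorem on linear Diophantine equations, 80h + 44g = 72 has integer solutions if and only if gcd(80, 44) divides 72. Since 4 | 72, solutions exist.

Yes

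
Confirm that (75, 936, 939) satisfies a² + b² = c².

Compute a² + b² = 75² + 936² = 5625 + 876096 = 881721
Compute c² = 939² = 881721
Since 881721 = 881721, confirmed.

Yes, it is a Pythagorean triple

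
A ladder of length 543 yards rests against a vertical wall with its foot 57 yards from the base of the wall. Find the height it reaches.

The ladder, wall, and ground form a right triangle with hypotenuse 543 and one leg 57.
By the Pythagorean theorem: h² = 543² - 57² = 294849 - 3249 = 291600
h = √291600 = 540 yards

540 yards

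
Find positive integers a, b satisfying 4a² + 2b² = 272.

Try small values of a and check whether (272 - 4a²)/2 is a perfect square.
a = 6: 4·6² = 144, so 2b² = 272 - 144 = 128, giving b² = 64, b = 8.
Check: 4·6² + 2·8² = 144 + 128 = 272 ✓

a = 6, b = 8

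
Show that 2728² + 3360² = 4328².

Compute a² + b² = 2728² + 3360² = 7441984 + 11289600 = 18731584
Compute c² = 4328² = 18731584
Since 18731584 = 18731584, confirmed.

Yes, it is a Pythagorean triple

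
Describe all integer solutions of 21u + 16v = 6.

Step 1: Compute gcd(21, 16) = 1.
Since 1 divides 6, solutions exist.

Step 2: Find a particular solution using extended Euclidean algorithm.
We get u₀ = -18, v₀ = 24.
Check: 21*-18 + 16*24 = 6 = 6 ✓

Step 3: Write the general solution.
u = -18 + (16/1)t = -18 + 16t
v = 24 - (21/1)t = 24 - 21t
for any integer t.

u = -18 + 16t, v = 24 - 21t for integer t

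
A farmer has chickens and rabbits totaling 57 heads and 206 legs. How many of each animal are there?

Let c = chickens, r = rabbits.
Heads: c + r = 57
Legs: 2c + 4r = 206
From the first equation, c = 57 - r. Substitute:
2(57 - r) + 4r = 206
114 + 2r = 206
r = (206 - 114)/2 = 46
c = 57 - 46 = 11

Chickens: 11, Rabbits: 46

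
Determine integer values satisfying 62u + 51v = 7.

Step 1: Check solvability.
gcd(62, 51) = 1
Since 1 divides 7, solutions exist.

Step 2: Apply extended Euclidean algorithm to find gcd.
We find integers such that 62*x0 + 51*y0 = 1

Step 3: Scale the particular solution.
Multiply by 7/1 = 7:
u = 98, v = -119

Step 4: Verify.
62*(98) + 51*(-119) = 7 = 7 ✓

u = 98, v = -119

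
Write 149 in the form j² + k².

We need to find integers j, k > 0 such that j² + k² = 149.
Trying j = 7: k² = 149 - 7² = 149 - 49 = 100
k = 10
Check: 7² + 10² = 49 + 100 = 149 ✓

149 = 7² + 10²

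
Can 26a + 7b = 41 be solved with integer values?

Step 1: Compute gcd(26, 7).
gcd(26, 7) = 1

Step 2: Check divisibility.
Does 1 divide 41? 41 = 1 x 41, so yes.

By the theorem on linear Diophantine equations, 26a + 7b = 41 has integer solutions if and only if gcd(26, 7) divides 41. Since 1 | 41, solutions exist.

Yes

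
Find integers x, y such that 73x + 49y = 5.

Step 1: Check solvability.
gcd(73, 49) = 1
Since 1 divides 5, solutions exist.

Step 2: Apply extended Euclidean algorithm to find gcd.
We find integers such that 73*x0 + 49*y0 = 1

Step 3: Scale the particular solution.
Multiply by 5/1 = 5:
x = -10, y = 15

Step 4: Verify.
73*(-10) + 49*(15) = 5 = 5 ✓

x = -10, y = 15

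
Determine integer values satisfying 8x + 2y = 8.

Step 1: Check solvability.
gcd(8, 2) = 2
Since 2 divides 8, solutions exist.

Step 2: Apply extended Euclidean algorithm to find gcd.
We find integers such that 8*x0 + 2*y0 = 2

Step 3: Scale the particular solution.
Multiply by 8/2 = 4:
x = 0, y = 4

Step 4: Verify.
8*(0) + 2*(4) = 8 = 8 ✓

x = 0, y = 4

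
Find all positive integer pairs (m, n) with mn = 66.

The positive divisors of 66 are: 1, 2, 3, 6, 11, 22, 33, 66.
Each divisor d gives the pair (d, 66/d):
(1, 66), (2, 33), (3, 22), (6, 11), (11, 6), (22, 3), (33, 2), (66, 1)

(1, 66), (2, 33), (3, 22), (6, 11), (11, 6), (22, 3), (33, 2), (66, 1)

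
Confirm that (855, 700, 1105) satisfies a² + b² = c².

Compute a² + b² = 855² + 700² = 731025 + 490000 = 1221025
Compute c² = 1105² = 1221025
Since 1221025 = 1221025, confirmed.

Yes, it is a Pythagorean triple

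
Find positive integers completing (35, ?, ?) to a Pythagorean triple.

We need the other leg and hypotenuse such that 35² + x² = c².
Take x = 612, c = 613: 35² + 612² = 1225 + 374544 = 375769 = 613² ✓
Triple: (35, 612, 613)

(35, 612, 613)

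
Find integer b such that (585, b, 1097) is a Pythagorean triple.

b² = c² - a² = 1097² - 585² = 1203409 - 342225 = 861184
b = sqrt(861184) = 928

928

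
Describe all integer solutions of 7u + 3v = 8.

Step 1: Compute gcd(7, 3) = 1.
Since 1 divides 8, solutions exist.

Step 2: Find a particular solution using extended Euclidean algorithm.
We get u₀ = 8, v₀ = -16.
Check: 7*8 + 3*-16 = 8 = 8 ✓

Step 3: Write the general solution.
u = 8 + (3/1)t = 8 + 3t
v = -16 - (7/1)t = -16 - 7t
for any integer t.

u = 8 + 3t, v = -16 - 7t for integer t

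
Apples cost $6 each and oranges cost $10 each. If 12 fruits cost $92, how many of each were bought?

Let a = apples, o = oranges.
a + o = 12
6a + 10o = 92
Substitute o = 12 - a:
6a + 10(12 - a) = 92
(6 - 10)a = 92 - 120
-4a = -28
a = 7, o = 12 - 7 = 5

Apples: 7, Oranges: 5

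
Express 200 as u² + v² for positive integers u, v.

We need to find integers u, v > 0 such that u² + v² = 200.
Trying u = 2: v² = 200 - 2² = 200 - 4 = 196
v = 14
Check: 2² + 14² = 4 + 196 = 200 ✓

200 = 2² + 14²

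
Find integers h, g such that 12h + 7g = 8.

Step 1: Check solvability.
gcd(12, 7) = 1
Since 1 divides 8, solutions exist.

Step 2: Apply extended Euclidean algorithm to find gcd.
We find integers such that 12*x0 + 7*y0 = 1

Step 3: Scale the particular solution.
Multiply by 8/1 = 8:
h = 24, g = -40

Step 4: Verify.
12*(24) + 7*(-40) = 8 = 8 ✓

h = 24, g = -40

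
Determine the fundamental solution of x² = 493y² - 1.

We need x² = 493y² - 1. Try successive y:
y = 1: x² = 493·1² - 1 = 492, not a perfect square
y = 2: x² = 493·2² - 1 = 1971, not a perfect square
y = 3: x² = 493·3² - 1 = 4436, not a perfect square
...
y = 30805: x² = 493·30805² - 1 = 467831376324 = 683982² ✓
Check: 683982² - 493·30805² = 467831376324 - 467831376325 = -1 ✓

x = 683982, y = 30805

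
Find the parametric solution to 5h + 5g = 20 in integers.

Step 1: Compute gcd(5, 5) = 5.
Since 5 divides 20, solutions exist.

Step 2: Find a particular solution using extended Euclidean algorithm.
We get h₀ = 0, g₀ = 4.
Check: 5*0 + 5*4 = 20 = 20 ✓

Step 3: Write the general solution.
h = 0 + (5/5)t = 0 + 1t
g = 4 - (5/5)t = 4 - 1t
for any integer t.

h = 0 + 1t, g = 4 - 1t for integer t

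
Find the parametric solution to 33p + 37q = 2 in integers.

Step 1: Compute gcd(33, 37) = 1.
Since 1 divides 2, solutions exist.

Step 2: Find a particular solution using extended Euclidean algorithm.
We get p₀ = 18, q₀ = -16.
Check: 33*18 + 37*-16 = 2 = 2 ✓

Step 3: Write the general solution.
p = 18 + (37/1)t = 18 + 37t
q = -16 - (33/1)t = -16 - 33t
for any integer t.

p = 18 + 37t, q = -16 - 33t for integer t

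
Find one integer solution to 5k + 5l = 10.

Step 1: Check solvability.
gcd(5, 5) = 5
Since 5 divides 10, solutions exist.

Step 2: Apply extended Euclidean algorithm to find gcd.
We find integers such that 5*x0 + 5*y0 = 5

Step 3: Scale the particular solution.
Multiply by 10/5 = 2:
k = 0, l = 2

Step 4: Verify.
5*(0) + 5*(2) = 10 = 10 ✓

k = 0, l = 2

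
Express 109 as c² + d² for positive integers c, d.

We need to find integers c, d > 0 such that c² + d² = 109.
Trying c = 3: d² = 109 - 3² = 109 - 9 = 100
d = 10
Check: 3² + 10² = 9 + 100 = 109 ✓

109 = 3² + 10²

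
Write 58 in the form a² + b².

We need to find integers a, b > 0 such that a² + b² = 58.
Trying a = 3: b² = 58 - 3² = 58 - 9 = 49
b = 7
Check: 3² + 7² = 9 + 49 = 58 ✓

58 = 3² + 7²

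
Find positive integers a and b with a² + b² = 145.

We need to find integers a, b > 0 such that a² + b² = 145.
Trying a = 1: b² = 145 - 1² = 145 - 1 = 144
b = 12
Check: 1² + 12² = 1 + 144 = 145 ✓

145 = 1² + 12²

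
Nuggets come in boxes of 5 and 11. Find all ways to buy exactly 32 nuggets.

We need non-negative integers (x, y) with 5x + 11y = 32.
For each x in 0..6, check if 32 - 5x is a non-negative multiple of 11.
x = 2: 11y = 22, y = 2 ✓

(2 boxes of 5, 2 boxes of 11)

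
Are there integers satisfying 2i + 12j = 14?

Step 1: Compute gcd(2, 12).
gcd(2, 12) = 2

Step 2: Check divisibility.
Does 2 divide 14? 14 = 2 x 7, so yes.

By the theorem on linear Diophantine equations, 2i + 12j = 14 has integer solutions if and only if gcd(2, 12) divides 14. Since 2 | 14, solutions exist.

Yes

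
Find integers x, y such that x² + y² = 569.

We need to find integers x, y > 0 such that x² + y² = 569.
Trying x = 13: y² = 569 - 13² = 569 - 169 = 400
y = 20
Check: 13² + 20² = 169 + 400 = 569 ✓

569 = 13² + 20²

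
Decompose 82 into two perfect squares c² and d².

We need to find integers c, d > 0 such that c² + d² = 82.
Trying c = 1: d² = 82 - 1² = 82 - 1 = 81
d = 9
Check: 1² + 9² = 1 + 81 = 82 ✓

82 = 1² + 9²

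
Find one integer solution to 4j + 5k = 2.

Step 1: Check solvability.
gcd(4, 5) = 1
Since 1 divides 2, solutions exist.

Step 2: Apply extended Euclidean algorithm to find gcd.
We find integers such that 4*x0 + 5*y0 = 1

Step 3: Scale the particular solution.
Multiply by 2/1 = 2:
j = -2, k = 2

Step 4: Verify.
4*(-2) + 5*(2) = 2 = 2 ✓

j = -2, k = 2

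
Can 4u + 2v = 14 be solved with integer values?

Step 1: Compute gcd(4, 2).
gcd(4, 2) = 2

Step 2: Check divisibility.
Does 2 divide 14? 14 = 2 x 7, so yes.

By the theorem on linear Diophantine equations, 4u + 2v = 14 has integer solutions if and only if gcd(4, 2) divides 14. Since 2 | 14, solutions exist.

Yes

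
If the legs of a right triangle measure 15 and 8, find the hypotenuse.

c² = a² + b² = 15² + 8² = 225 + 64 = 289
c = 17

17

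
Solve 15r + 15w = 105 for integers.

Step 1: Check solvability.
gcd(15, 15) = 15
Since 15 divides 105, solutions exist.

Step 2: Apply extended Euclidean algorithm to find gcd.
We find integers such that 15*x0 + 15*y0 = 15

Step 3: Scale the particular solution.
Multiply by 105/15 = 7:
r = 0, w = 7

Step 4: Verify.
15*(0) + 15*(7) = 105 = 105 ✓

r = 0, w = 7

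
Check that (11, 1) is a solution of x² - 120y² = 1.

Compute x² = 11² = 121
Compute 120y² = 120·1² = 120·1 = 120
x² - 120y² = 121 - 120 = 1
Since this equals 1, (11, 1) is a solution.

Yes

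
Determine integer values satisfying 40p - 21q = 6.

Step 1: Check solvability.
gcd(40, 21) = 1
Since 1 divides 6, solutions exist.

Step 2: Apply extended Euclidean algorithm to find gcd.
We find integers such that 40*x0 + 21*y0 = 1

Step 3: Scale the particular solution.
Multiply by 6/1 = 6:
p = 60, q = 114

Step 4: Verify.
40*(60) - 21*(114) = 6 = 6 ✓

p = 60, q = 114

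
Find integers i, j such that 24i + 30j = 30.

Step 1: Check solvability.
gcd(24, 30) = 6
Since 6 divides 30, solutions exist.

Step 2: Apply extended Euclidean algorithm to find gcd.
We find integers such that 24*x0 + 30*y0 = 6

Step 3: Scale the particular solution.
Multiply by 30/6 = 5:
i = -5, j = 5

Step 4: Verify.
24*(-5) + 30*(5) = 30 = 30 ✓

i = -5, j = 5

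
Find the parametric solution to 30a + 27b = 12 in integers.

Step 1: Compute gcd(30, 27) = 3.
Since 3 divides 12, solutions exist.

Step 2: Find a particular solution using extended Euclidean algorithm.
We get a₀ = 4, b₀ = -4.
Check: 30*4 + 27*-4 = 12 = 12 ✓

Step 3: Write the general solution.
a = 4 + (27/3)t = 4 + 9t
b = -4 - (30/3)t = -4 - 10t
for any integer t.

a = 4 + 9t, b = -4 - 10t for integer t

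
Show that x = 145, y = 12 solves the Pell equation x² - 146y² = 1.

Compute x² = 145² = 21025
Compute 146y² = 146·12² = 146·144 = 21024
x² - 146y² = 21025 - 21024 = 1
Since this equals 1, (145, 12) is a solution.

Yes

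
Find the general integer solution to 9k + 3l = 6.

Step 1: Compute gcd(9, 3) = 3.
Since 3 divides 6, solutions exist.

Step 2: Find a particular solution using extended Euclidean algorithm.
We get k₀ = 0, l₀ = 2.
Check: 9*0 + 3*2 = 6 = 6 ✓

Step 3: Write the general solution.
k = 0 + (3/3)t = 0 + 1t
l = 2 - (9/3)t = 2 - 3t
for any integer t.

k = 0 + 1t, l = 2 - 3t for integer t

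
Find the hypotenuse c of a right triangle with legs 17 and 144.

c² = a² + b² = 17² + 144² = 289 + 20736 = 21025
c = 145

145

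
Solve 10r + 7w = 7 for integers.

Step 1: Check solvability.
gcd(10, 7) = 1
Since 1 divides 7, solutions exist.

Step 2: Apply extended Euclidean algorithm to find gcd.
We find integers such that 10*x0 + 7*y0 = 1

Step 3: Scale the particular solution.
Multiply by 7/1 = 7:
r = -14, w = 21

Step 4: Verify.
10*(-14) + 7*(21) = 7 = 7 ✓

r = -14, w = 21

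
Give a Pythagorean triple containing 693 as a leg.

We need the other leg and hypotenuse such that 693² + x² = c².
Take x = 480, c = 843: 693² + 480² = 480249 + 230400 = 710649 = 843² ✓
Triple: (693, 480, 843)

(693, 480, 843)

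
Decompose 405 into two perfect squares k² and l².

We need to find integers k, l > 0 such that k² + l² = 405.
Trying k = 9: l² = 405 - 9² = 405 - 81 = 324
l = 18
Check: 9² + 18² = 81 + 324 = 405 ✓

405 = 9² + 18²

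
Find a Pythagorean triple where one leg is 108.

We need the other leg and hypotenuse such that 108² + x² = c².
Take x = 725, c = 733: 108² + 725² = 11664 + 525625 = 537289 = 733² ✓
Triple: (725, 108, 733)

(725, 108, 733)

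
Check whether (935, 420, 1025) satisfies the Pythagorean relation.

Compute a² + b²:
935² + 420² = 874225 + 176400 = 1050625
Compute c²:
1025² = 1050625
Since 1050625 = 1050625, it is a Pythagorean triple.

Yes, it is a Pythagorean triple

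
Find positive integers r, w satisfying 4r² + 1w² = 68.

Try small values of r and check whether (68 - 4r²)/1 is a perfect square.
r = 1: 4·1² = 4, so 1w² = 68 - 4 = 64, giving w² = 64, w = 8.
Check: 4·1² + 1·8² = 4 + 64 = 68 ✓

r = 1, w = 8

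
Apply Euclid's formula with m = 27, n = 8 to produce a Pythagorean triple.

a = m² - n² = 27² - 8² = 729 - 64 = 665
b = 2mn = 2·27·8 = 432
c = m² + n² = 729 + 64 = 793
Verify: 665² + 432² = 442225 + 186624 = 628849 = 793² ✓

(665, 432, 793)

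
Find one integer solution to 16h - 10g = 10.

Step 1: Check solvability.
gcd(16, 10) = 2
Since 2 divides 10, solutions exist.

Step 2: Apply extended Euclidean algorithm to find gcd.
We find integers such that 16*x0 + 10*y0 = 2

Step 3: Scale the particular solution.
Multiply by 10/2 = 5:
h = 10, g = 15

Step 4: Verify.
16*(10) - 10*(15) = 10 = 10 ✓

h = 10, g = 15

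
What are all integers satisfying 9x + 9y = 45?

Step 1: Compute gcd(9, 9) = 9.
Since 9 divides 45, solutions exist.

Step 2: Find a particular solution using extended Euclidean algorithm.
We get x₀ = 0, y₀ = 5.
Check: 9*0 + 9*5 = 45 = 45 ✓

Step 3: Write the general solution.
x = 0 + (9/9)t = 0 + 1t
y = 5 - (9/9)t = 5 - 1t
for any integer t.

x = 0 + 1t, y = 5 - 1t for integer t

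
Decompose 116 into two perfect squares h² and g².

We need to find integers h, g > 0 such that h² + g² = 116.
Trying h = 4: g² = 116 - 4² = 116 - 16 = 100
g = 10
Check: 4² + 10² = 16 + 100 = 116 ✓

116 = 4² + 10²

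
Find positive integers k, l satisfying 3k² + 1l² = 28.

Try small values of k and check whether (28 - 3k²)/1 is a perfect square.
k = 1: 3·1² = 3, so 1l² = 28 - 3 = 25, giving l² = 25, l = 5.
Check: 3·1² + 1·5² = 3 + 25 = 28 ✓

k = 1, l = 5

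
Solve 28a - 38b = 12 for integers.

Step 1: Check solvability.
gcd(28, 38) = 2
Since 2 divides 12, solutions exist.

Step 2: Apply extended Euclidean algorithm to find gcd.
We find integers such that 28*x0 + 38*y0 = 2

Step 3: Scale the particular solution.
Multiply by 12/2 = 6:
a = -24, b = -18

Step 4: Verify.
28*(-24) - 38*(-18) = 12 = 12 ✓

a = -24, b = -18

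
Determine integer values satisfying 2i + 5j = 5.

Step 1: Check solvability.
gcd(2, 5) = 1
Since 1 divides 5, solutions exist.

Step 2: Apply extended Euclidean algorithm to find gcd.
We find integers such that 2*x0 + 5*y0 = 1

Step 3: Scale the particular solution.
Multiply by 5/1 = 5:
i = -10, j = 5

Step 4: Verify.
2*(-10) + 5*(5) = 5 = 5 ✓

i = -10, j = 5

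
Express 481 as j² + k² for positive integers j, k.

We need to find integers j, k > 0 such that j² + k² = 481.
Trying j = 9: k² = 481 - 9² = 481 - 81 = 400
k = 20
Check: 9² + 20² = 81 + 400 = 481 ✓

481 = 9² + 20²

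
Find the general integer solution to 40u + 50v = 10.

Step 1: Compute gcd(40, 50) = 10.
Since 10 divides 10, solutions exist.

Step 2: Find a particular solution using extended Euclidean algorithm.
We get u₀ = -1, v₀ = 1.
Check: 40*-1 + 50*1 = 10 = 10 ✓

Step 3: Write the general solution.
u = -1 + (50/10)t = -1 + 5t
v = 1 - (40/10)t = 1 - 4t
for any integer t.

u = -1 + 5t, v = 1 - 4t for integer t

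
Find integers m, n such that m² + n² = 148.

We need to find integers m, n > 0 such that m² + n² = 148.
Trying m = 2: n² = 148 - 2² = 148 - 4 = 144
n = 12
Check: 2² + 12² = 4 + 144 = 148 ✓

148 = 2² + 12²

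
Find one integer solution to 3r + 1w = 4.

Step 1: Check solvability.
gcd(3, 1) = 1
Since 1 divides 4, solutions exist.

Step 2: Apply extended Euclidean algorithm to find gcd.
We find integers such that 3*x0 + 1*y0 = 1

Step 3: Scale the particular solution.
Multiply by 4/1 = 4:
r = 0, w = 4

Step 4: Verify.
3*(0) + 1*(4) = 4 = 4 ✓

r = 0, w = 4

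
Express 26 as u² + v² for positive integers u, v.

We need to find integers u, v > 0 such that u² + v² = 26.
Trying u = 1: v² = 26 - 1² = 26 - 1 = 25
v = 5
Check: 1² + 5² = 1 + 25 = 26 ✓

26 = 1² + 5²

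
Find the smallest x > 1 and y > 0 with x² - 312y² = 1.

We seek the smallest positive integers (x, y) with x² - 312y² = 1, i.e., x² = 312y² + 1.
Try successive y values:
y = 1: x² = 312·1² + 1 = 313, not a perfect square
y = 2: x² = 312·2² + 1 = 1249, not a perfect square
y = 3: x² = 312·3² + 1 = 2809, x = 53 ✓

Verify: 53² - 312·3² = 2809 - 2808 = 1 ✓

x = 53, y = 3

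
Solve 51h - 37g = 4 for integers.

Step 1: Check solvability.
gcd(51, 37) = 1
Since 1 divides 4, solutions exist.

Step 2: Apply extended Euclidean algorithm to find gcd.
We find integers such that 51*x0 + 37*y0 = 1

Step 3: Scale the particular solution.
Multiply by 4/1 = 4:
h = 32, g = 44

Step 4: Verify.
51*(32) - 37*(44) = 4 = 4 ✓

h = 32, g = 44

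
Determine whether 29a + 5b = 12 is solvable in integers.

Step 1: Compute gcd(29, 5).
gcd(29, 5) = 1

Step 2: Check divisibility.
Does 1 divide 12? 12 = 1 x 12, so yes.

By the theorem on linear Diophantine equations, 29a + 5b = 12 has integer solutions if and only if gcd(29, 5) divides 12. Since 1 | 12, solutions exist.

Yes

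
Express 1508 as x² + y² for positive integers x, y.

We need to find integers x, y > 0 such that x² + y² = 1508.
Trying x = 8: y² = 1508 - 8² = 1508 - 64 = 1444
y = 38
Check: 8² + 38² = 64 + 1444 = 1508 ✓

1508 = 8² + 38²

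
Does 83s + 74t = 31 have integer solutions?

Step 1: Compute gcd(83, 74).
gcd(83, 74) = 1

Step 2: Check divisibility.
Does 1 divide 31? 31 = 1 x 31, so yes.

By the theorem on linear Diophantine equations, 83s + 74t = 31 has integer solutions if and only if gcd(83, 74) divides 31. Since 1 | 31, solutions exist.

Yes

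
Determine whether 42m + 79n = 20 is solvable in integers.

Step 1: Compute gcd(42, 79).
gcd(42, 79) = 1

Step 2: Check divisibility.
Does 1 divide 20? 20 = 1 x 20, so yes.

By the theorem on linear Diophantine equations, 42m + 79n = 20 has integer solutions if and only if gcd(42, 79) divides 20. Since 1 | 20, solutions exist.

Yes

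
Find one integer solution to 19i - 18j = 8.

Step 1: Check solvability.
gcd(19, 18) = 1
Since 1 divides 8, solutions exist.

Step 2: Apply extended Euclidean algorithm to find gcd.
We find integers such that 19*x0 + 18*y0 = 1

Step 3: Scale the particular solution.
Multiply by 8/1 = 8:
i = 8, j = 8

Step 4: Verify.
19*(8) - 18*(8) = 8 = 8 ✓

i = 8, j = 8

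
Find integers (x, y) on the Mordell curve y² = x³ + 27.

Try small integer x values and check whether x³ + 27 is a perfect square.
x = -3: x³ + 27 = -3³ + 27 = -27 + 27 = 0
Is 0 a perfect square? 0² = 0 ✓
So (x, y) = (-3, 0) is a solution.

x = -3, y = 0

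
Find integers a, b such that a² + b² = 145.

We need to find integers a, b > 0 such that a² + b² = 145.
Trying a = 1: b² = 145 - 1² = 145 - 1 = 144
b = 12
Check: 1² + 12² = 1 + 144 = 145 ✓

145 = 1² + 12²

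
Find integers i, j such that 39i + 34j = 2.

Step 1: Check solvability.
gcd(39, 34) = 1
Since 1 divides 2, solutions exist.

Step 2: Apply extended Euclidean algorithm to find gcd.
We find integers such that 39*x0 + 34*y0 = 1

Step 3: Scale the particular solution.
Multiply by 2/1 = 2:
i = 14, j = -16

Step 4: Verify.
39*(14) + 34*(-16) = 2 = 2 ✓

i = 14, j = -16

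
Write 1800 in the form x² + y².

We need to find integers x, y > 0 such that x² + y² = 1800.
Trying x = 6: y² = 1800 - 6² = 1800 - 36 = 1764
y = 42
Check: 6² + 42² = 36 + 1764 = 1800 ✓

1800 = 6² + 42²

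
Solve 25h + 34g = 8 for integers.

Step 1: Check solvability.
gcd(25, 34) = 1
Since 1 divides 8, solutions exist.

Step 2: Apply extended Euclidean algorithm to find gcd.
We find integers such that 25*x0 + 34*y0 = 1

Step 3: Scale the particular solution.
Multiply by 8/1 = 8:
h = 120, g = -88

Step 4: Verify.
25*(120) + 34*(-88) = 8 = 8 ✓

h = 120, g = -88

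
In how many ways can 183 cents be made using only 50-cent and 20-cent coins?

We need non-negative integers (x, y) with 50x + 20y = 183.
For each x from 0 to 3, check if (183 - 50x) is a non-negative multiple of 20.
Solutions (x, y): none
Count: 0

0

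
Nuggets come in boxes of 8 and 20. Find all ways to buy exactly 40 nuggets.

We need non-negative integers (x, y) with 8x + 20y = 40.
For each x in 0..5, check if 40 - 8x is a non-negative multiple of 20.
x = 0: 20y = 40, y = 2 ✓
x = 5: 20y = 0, y = 0 ✓

(0 boxes of 8, 2 boxes of 20), (5 boxes of 8, 0 boxes of 20)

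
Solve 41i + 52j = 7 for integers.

Step 1: Check solvability.
gcd(41, 52) = 1
Since 1 divides 7, solutions exist.

Step 2: Apply extended Euclidean algorithm to find gcd.
We find integers such that 41*x0 + 52*y0 = 1

Step 3: Scale the particular solution.
Multiply by 7/1 = 7:
i = -133, j = 105

Step 4: Verify.
41*(-133) + 52*(105) = 7 = 7 ✓

i = -133, j = 105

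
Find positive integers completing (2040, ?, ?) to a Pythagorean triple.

We need the other leg and hypotenuse such that 2040² + x² = c².
Take x = 256, c = 2056: 2040² + 256² = 4161600 + 65536 = 4227136 = 2056² ✓
Triple: (2040, 256, 2056)

(2040, 256, 2056)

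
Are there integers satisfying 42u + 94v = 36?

Step 1: Compute gcd(42, 94).
gcd(42, 94) = 2

Step 2: Check divisibility.
Does 2 divide 36? 36 = 2 x 18, so yes.

By the theorem on linear Diophantine equations, 42u + 94v = 36 has integer solutions if and only if gcd(42, 94) divides 36. Since 2 | 36, solutions exist.

Yes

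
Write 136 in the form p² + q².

We need to find integers p, q > 0 such that p² + q² = 136.
Trying p = 6: q² = 136 - 6² = 136 - 36 = 100
q = 10
Check: 6² + 10² = 36 + 100 = 136 ✓

136 = 6² + 10²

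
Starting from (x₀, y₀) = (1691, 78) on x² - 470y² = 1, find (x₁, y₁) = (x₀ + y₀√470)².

Solutions to x² - Dy² = 1 are generated by powers of (x₀ + y₀√D).
The next solution satisfies x₁ + y₁√470 = (x₀ + y₀√470)², giving:
x₁ = x₀² + 470y₀² = 1691² + 470·78² = 2859481 + 2859480 = 5718961
y₁ = 2x₀y₀ = 2·1691·78 = 263796

Verify: 5718961² - 470·263796² = 32706514919521 - 32706514919520 = 1 ✓

x = 5718961, y = 263796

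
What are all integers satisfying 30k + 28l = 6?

Step 1: Compute gcd(30, 28) = 2.
Since 2 divides 6, solutions exist.

Step 2: Find a particular solution using extended Euclidean algorithm.
We get k₀ = 3, l₀ = -3.
Check: 30*3 + 28*-3 = 6 = 6 ✓

Step 3: Write the general solution.
k = 3 + (28/2)t = 3 + 14t
l = -3 - (30/2)t = -3 - 15t
for any integer t.

k = 3 + 14t, l = -3 - 15t for integer t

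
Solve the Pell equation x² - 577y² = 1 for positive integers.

We seek the smallest positive integers (x, y) with x² - 577y² = 1, i.e., x² = 577y² + 1.
Try successive y values:
y = 1: x² = 577·1² + 1 = 578, not a perfect square
y = 2: x² = 577·2² + 1 = 2309, not a perfect square
y = 3: x² = 577·3² + 1 = 5194, not a perfect square
... continuing the search (or via continued fractions) ...
y = 48: x² = 577·48² + 1 = 1329409, x = 1153 ✓

Verify: 1153² - 577·48² = 1329409 - 1329408 = 1 ✓

x = 1153, y = 48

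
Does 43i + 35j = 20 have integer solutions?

Step 1: Compute gcd(43, 35).
gcd(43, 35) = 1

Step 2: Check divisibility.
Does 1 divide 20? 20 = 1 x 20, so yes.

By the theorem on linear Diophantine equations, 43i + 35j = 20 has integer solutions if and only if gcd(43, 35) divides 20. Since 1 | 20, solutions exist.

Yes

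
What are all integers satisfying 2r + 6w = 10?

Step 1: Compute gcd(2, 6) = 2.
Since 2 divides 10, solutions exist.

Step 2: Find a particular solution using extended Euclidean algorithm.
We get r₀ = 5, w₀ = 0.
Check: 2*5 + 6*0 = 10 = 10 ✓

Step 3: Write the general solution.
r = 5 + (6/2)t = 5 + 3t
w = 0 - (2/2)t = 0 - 1t
for any integer t.

r = 5 + 3t, w = 0 - 1t for integer t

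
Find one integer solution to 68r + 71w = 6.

Step 1: Check solvability.
gcd(68, 71) = 1
Since 1 divides 6, solutions exist.

Step 2: Apply extended Euclidean algorithm to find gcd.
We find integers such that 68*x0 + 71*y0 = 1

Step 3: Scale the particular solution.
Multiply by 6/1 = 6:
r = -144, w = 138

Step 4: Verify.
68*(-144) + 71*(138) = 6 = 6 ✓

r = -144, w = 138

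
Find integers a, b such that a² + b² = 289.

We need to find integers a, b > 0 such that a² + b² = 289.
Trying a = 8: b² = 289 - 8² = 289 - 64 = 225
b = 15
Check: 8² + 15² = 64 + 225 = 289 ✓

289 = 8² + 15²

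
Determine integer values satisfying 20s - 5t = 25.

Step 1: Check solvability.
gcd(20, 5) = 5
Since 5 divides 25, solutions exist.

Step 2: Apply extended Euclidean algorithm to find gcd.
We find integers such that 20*x0 + 5*y0 = 5

Step 3: Scale the particular solution.
Multiply by 25/5 = 5:
s = 0, t = -5

Step 4: Verify.
20*(0) - 5*(-5) = 25 = 25 ✓

s = 0, t = -5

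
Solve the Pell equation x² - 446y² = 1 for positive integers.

We seek the smallest positive integers (x, y) with x² - 446y² = 1, i.e., x² = 446y² + 1.
Try successive y values:
y = 1: x² = 446·1² + 1 = 447, not a perfect square
y = 2: x² = 446·2² + 1 = 1785, not a perfect square
y = 3: x² = 446·3² + 1 = 4015, not a perfect square
... continuing the search (or via continued fractions) ...
y = 5216512: x² = 446·5216512² + 1 = 12136550860980225, x = 110166015 ✓

Verify: 110166015² - 446·5216512² = 12136550860980225 - 12136550860980224 = 1 ✓

x = 110166015, y = 5216512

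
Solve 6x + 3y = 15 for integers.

Step 1: Check solvability.
gcd(6, 3) = 3
Since 3 divides 15, solutions exist.

Step 2: Apply extended Euclidean algorithm to find gcd.
We find integers such that 6*x0 + 3*y0 = 3

Step 3: Scale the particular solution.
Multiply by 15/3 = 5:
x = 0, y = 5

Step 4: Verify.
6*(0) + 3*(5) = 15 = 15 ✓

x = 0, y = 5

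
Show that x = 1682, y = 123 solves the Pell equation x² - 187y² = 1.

Compute x² = 1682² = 2829124
Compute 187y² = 187·123² = 187·15129 = 2829123
x² - 187y² = 2829124 - 2829123 = 1
Since this equals 1, (1682, 123) is a solution.

Yes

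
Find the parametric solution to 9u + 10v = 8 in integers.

Step 1: Compute gcd(9, 10) = 1.
Since 1 divides 8, solutions exist.

Step 2: Find a particular solution using extended Euclidean algorithm.
We get u₀ = -8, v₀ = 8.
Check: 9*-8 + 10*8 = 8 = 8 ✓

Step 3: Write the general solution.
u = -8 + (10/1)t = -8 + 10t
v = 8 - (9/1)t = 8 - 9t
for any integer t.

u = -8 + 10t, v = 8 - 9t for integer t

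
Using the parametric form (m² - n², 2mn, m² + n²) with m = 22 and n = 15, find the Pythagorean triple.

a = m² - n² = 484 - 225 = 259
b = 2mn = 2·22·15 = 660
c = m² + n² = 484 + 225 = 709
Verify: 259² + 660² = 67081 + 435600 = 502681 = 709² ✓

(259, 660, 709)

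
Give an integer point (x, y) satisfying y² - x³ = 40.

Try small integer x values and check whether x³ + 40 is a perfect square.
x = 6: x³ + 40 = 6³ + 40 = 216 + 40 = 256
Is 256 a perfect square? 16² = 256 ✓
So (x, y) = (6, -16) is a solution.

x = 6, y = -16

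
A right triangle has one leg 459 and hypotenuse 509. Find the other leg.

b² = c² - a² = 259081 - 210681 = 48400
b = 220

220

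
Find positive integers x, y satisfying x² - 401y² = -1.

We need x² = 401y² - 1. Try successive y:
y = 1: x² = 401·1² - 1 = 400 = 20² ✓
Check: 20² - 401·1² = 400 - 401 = -1 ✓

x = 20, y = 1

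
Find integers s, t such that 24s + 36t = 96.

Step 1: Check solvability.
gcd(24, 36) = 12
Since 12 divides 96, solutions exist.

Step 2: Apply extended Euclidean algorithm to find gcd.
We find integers such that 24*x0 + 36*y0 = 12

Step 3: Scale the particular solution.
Multiply by 96/12 = 8:
s = -8, t = 8

Step 4: Verify.
24*(-8) + 36*(8) = 96 = 96 ✓

s = -8, t = 8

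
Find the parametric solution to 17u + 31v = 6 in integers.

Step 1: Compute gcd(17, 31) = 1.
Since 1 divides 6, solutions exist.

Step 2: Find a particular solution using extended Euclidean algorithm.
We get u₀ = 66, v₀ = -36.
Check: 17*66 + 31*-36 = 6 = 6 ✓

Step 3: Write the general solution.
u = 66 + (31/1)t = 66 + 31t
v = -36 - (17/1)t = -36 - 17t
for any integer t.

u = 66 + 31t, v = -36 - 17t for integer t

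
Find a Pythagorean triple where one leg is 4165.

We need the other leg and hypotenuse such that 4165² + x² = c².
Take x = 3276, c = 5299: 4165² + 3276² = 17347225 + 10732176 = 28079401 = 5299² ✓
Triple: (4165, 3276, 5299)

(4165, 3276, 5299)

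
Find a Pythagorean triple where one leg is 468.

We need the other leg and hypotenuse such that 468² + x² = c².
Take x = 595, c = 757: 468² + 595² = 219024 + 354025 = 573049 = 757² ✓
Triple: (595, 468, 757)

(595, 468, 757)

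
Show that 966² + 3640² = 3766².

Compute a² + b² = 966² + 3640² = 933156 + 13249600 = 14182756
Compute c² = 3766² = 14182756
Since 14182756 = 14182756, confirmed.

Yes, it is a Pythagorean triple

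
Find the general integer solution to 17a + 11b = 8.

Step 1: Compute gcd(17, 11) = 1.
Since 1 divides 8, solutions exist.

Step 2: Find a particular solution using extended Euclidean algorithm.
We get a₀ = 16, b₀ = -24.
Check: 17*16 + 11*-24 = 8 = 8 ✓

Step 3: Write the general solution.
a = 16 + (11/1)t = 16 + 11t
b = -24 - (17/1)t = -24 - 17t
for any integer t.

a = 16 + 11t, b = -24 - 17t for integer t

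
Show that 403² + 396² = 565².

Compute a² + b²:
403² + 396² = 162409 + 156816 = 319225
Compute c²:
565² = 319225
Since 319225 = 319225, it is a Pythagorean triple.

Yes, it is a Pythagorean triple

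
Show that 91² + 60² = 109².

Compute a² + b² = 91² + 60² = 8281 + 3600 = 11881
Compute c² = 109² = 11881
Since 11881 = 11881, confirmed.

Yes, it is a Pythagorean triple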